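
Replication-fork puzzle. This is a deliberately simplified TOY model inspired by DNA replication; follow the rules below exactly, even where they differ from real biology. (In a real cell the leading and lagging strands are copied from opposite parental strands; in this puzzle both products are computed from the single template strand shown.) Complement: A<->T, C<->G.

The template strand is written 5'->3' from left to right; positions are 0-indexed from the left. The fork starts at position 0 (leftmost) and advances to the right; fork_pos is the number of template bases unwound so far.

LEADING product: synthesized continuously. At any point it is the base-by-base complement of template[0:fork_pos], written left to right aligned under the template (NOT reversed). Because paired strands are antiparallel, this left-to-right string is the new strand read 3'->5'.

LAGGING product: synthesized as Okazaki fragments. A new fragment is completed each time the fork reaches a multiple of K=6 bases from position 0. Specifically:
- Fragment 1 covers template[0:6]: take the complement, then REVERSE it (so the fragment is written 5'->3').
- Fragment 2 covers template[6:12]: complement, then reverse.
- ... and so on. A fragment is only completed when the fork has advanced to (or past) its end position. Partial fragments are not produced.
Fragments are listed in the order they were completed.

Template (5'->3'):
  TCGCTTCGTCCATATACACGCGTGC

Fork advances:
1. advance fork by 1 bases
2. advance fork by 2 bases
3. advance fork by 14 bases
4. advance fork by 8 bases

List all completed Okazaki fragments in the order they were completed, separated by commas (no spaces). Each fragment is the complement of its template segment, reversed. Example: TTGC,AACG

Step 1: advance 1 -> fork_pos = 0 + 1 = 1. Next multiple of 6 is 6 (not reached); still 0 fragment(s).
Step 2: advance 2 -> fork_pos = 1 + 2 = 3. Next multiple of 6 is 6 (not reached); still 0 fragment(s).
Step 3: advance 14 -> fork_pos = 3 + 14 = 17. Reached multiple(s) of 6: 6, 12 -> fragments 1-2 completed (2 total).
Step 4: advance 8 -> fork_pos = 17 + 8 = 25. Reached multiple(s) of 6: 18, 24 -> fragments 3-4 completed (4 total).
Final fork_pos = 25, so 4 fragment(s) are complete. Build each: template segment -> complement -> reverse.
Fragment 1: template[0:6] = TCGCTT -> complement AGCGAA -> reversed AAGCGA
Fragment 2: template[6:12] = CGTCCA -> complement GCAGGT -> reversed TGGACG
Fragment 3: template[12:18] = TATACA -> complement ATATGT -> reversed TGTATA
Fragment 4: template[18:24] = CGCGTG -> complement GCGCAC -> reversed CACGCG

Answer: AAGCGA,TGGACG,TGTATA,CACGCG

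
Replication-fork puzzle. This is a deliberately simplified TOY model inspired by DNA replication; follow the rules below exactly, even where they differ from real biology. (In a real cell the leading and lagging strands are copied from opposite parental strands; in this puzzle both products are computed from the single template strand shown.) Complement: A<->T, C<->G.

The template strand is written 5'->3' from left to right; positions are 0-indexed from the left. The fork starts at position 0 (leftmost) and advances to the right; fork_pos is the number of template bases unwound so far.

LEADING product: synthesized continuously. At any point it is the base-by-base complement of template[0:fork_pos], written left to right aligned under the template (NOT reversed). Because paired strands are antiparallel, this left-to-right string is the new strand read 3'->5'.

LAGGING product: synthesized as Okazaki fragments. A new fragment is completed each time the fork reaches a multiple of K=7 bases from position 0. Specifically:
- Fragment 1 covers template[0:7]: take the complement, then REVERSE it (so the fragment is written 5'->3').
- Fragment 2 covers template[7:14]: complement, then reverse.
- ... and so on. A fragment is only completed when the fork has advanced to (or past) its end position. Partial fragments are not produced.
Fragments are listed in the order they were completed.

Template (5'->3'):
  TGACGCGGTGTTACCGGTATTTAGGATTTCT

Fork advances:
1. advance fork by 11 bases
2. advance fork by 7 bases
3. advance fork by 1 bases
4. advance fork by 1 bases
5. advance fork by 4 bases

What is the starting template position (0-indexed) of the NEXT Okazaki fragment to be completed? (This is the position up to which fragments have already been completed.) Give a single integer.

Answer: 21

Derivation:
Step 1: advance 11 -> fork_pos = 0 + 11 = 11. Reached multiple(s) of 7: 7 -> fragment 1 completed (1 total).
Step 2: advance 7 -> fork_pos = 11 + 7 = 18. Reached multiple(s) of 7: 14 -> fragment 2 completed (2 total).
Step 3: advance 1 -> fork_pos = 18 + 1 = 19. Next multiple of 7 is 21 (not reached); still 2 fragment(s).
Step 4: advance 1 -> fork_pos = 19 + 1 = 20. Next multiple of 7 is 21 (not reached); still 2 fragment(s).
Step 5: advance 4 -> fork_pos = 20 + 4 = 24. Reached multiple(s) of 7: 21 -> fragment 3 completed (3 total).
3 fragment(s) completed, covering template[0:21] (3 x 7 = 21). The next fragment, fragment 4, covers template[21:28], so it starts at position 21.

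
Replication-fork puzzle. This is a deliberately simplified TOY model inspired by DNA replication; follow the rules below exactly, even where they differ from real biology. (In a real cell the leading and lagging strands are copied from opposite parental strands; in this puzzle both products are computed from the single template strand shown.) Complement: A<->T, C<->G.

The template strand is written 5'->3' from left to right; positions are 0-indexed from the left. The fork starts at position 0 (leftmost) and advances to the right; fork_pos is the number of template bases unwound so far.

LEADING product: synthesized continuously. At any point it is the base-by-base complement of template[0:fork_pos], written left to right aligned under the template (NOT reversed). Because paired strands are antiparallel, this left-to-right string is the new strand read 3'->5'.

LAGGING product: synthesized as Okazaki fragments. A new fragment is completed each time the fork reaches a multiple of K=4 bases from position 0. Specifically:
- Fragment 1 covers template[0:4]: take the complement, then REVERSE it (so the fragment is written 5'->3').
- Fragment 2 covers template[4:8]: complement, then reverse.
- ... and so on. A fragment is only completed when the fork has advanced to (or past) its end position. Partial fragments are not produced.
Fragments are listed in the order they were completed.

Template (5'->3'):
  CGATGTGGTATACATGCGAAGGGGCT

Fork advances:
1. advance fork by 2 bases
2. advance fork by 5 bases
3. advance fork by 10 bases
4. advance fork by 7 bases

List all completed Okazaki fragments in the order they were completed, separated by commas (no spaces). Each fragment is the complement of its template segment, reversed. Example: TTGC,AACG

Answer: ATCG,CCAC,TATA,CATG,TTCG,CCCC

Derivation:
Step 1: advance 2 -> fork_pos = 0 + 2 = 2. Next multiple of 4 is 4 (not reached); still 0 fragment(s).
Step 2: advance 5 -> fork_pos = 2 + 5 = 7. Reached multiple(s) of 4: 4 -> fragment 1 completed (1 total).
Step 3: advance 10 -> fork_pos = 7 + 10 = 17. Reached multiple(s) of 4: 8, 12, 16 -> fragments 2-4 completed (4 total).
Step 4: advance 7 -> fork_pos = 17 + 7 = 24. Reached multiple(s) of 4: 20, 24 -> fragments 5-6 completed (6 total).
Final fork_pos = 24, so 6 fragment(s) are complete. Build each: template segment -> complement -> reverse.
Fragment 1: template[0:4] = CGAT -> complement GCTA -> reversed ATCG
Fragment 2: template[4:8] = GTGG -> complement CACC -> reversed CCAC
Fragment 3: template[8:12] = TATA -> complement ATAT -> reversed TATA
Fragment 4: template[12:16] = CATG -> complement GTAC -> reversed CATG
Fragment 5: template[16:20] = CGAA -> complement GCTT -> reversed TTCG
Fragment 6: template[20:24] = GGGG -> complement CCCC -> reversed CCCC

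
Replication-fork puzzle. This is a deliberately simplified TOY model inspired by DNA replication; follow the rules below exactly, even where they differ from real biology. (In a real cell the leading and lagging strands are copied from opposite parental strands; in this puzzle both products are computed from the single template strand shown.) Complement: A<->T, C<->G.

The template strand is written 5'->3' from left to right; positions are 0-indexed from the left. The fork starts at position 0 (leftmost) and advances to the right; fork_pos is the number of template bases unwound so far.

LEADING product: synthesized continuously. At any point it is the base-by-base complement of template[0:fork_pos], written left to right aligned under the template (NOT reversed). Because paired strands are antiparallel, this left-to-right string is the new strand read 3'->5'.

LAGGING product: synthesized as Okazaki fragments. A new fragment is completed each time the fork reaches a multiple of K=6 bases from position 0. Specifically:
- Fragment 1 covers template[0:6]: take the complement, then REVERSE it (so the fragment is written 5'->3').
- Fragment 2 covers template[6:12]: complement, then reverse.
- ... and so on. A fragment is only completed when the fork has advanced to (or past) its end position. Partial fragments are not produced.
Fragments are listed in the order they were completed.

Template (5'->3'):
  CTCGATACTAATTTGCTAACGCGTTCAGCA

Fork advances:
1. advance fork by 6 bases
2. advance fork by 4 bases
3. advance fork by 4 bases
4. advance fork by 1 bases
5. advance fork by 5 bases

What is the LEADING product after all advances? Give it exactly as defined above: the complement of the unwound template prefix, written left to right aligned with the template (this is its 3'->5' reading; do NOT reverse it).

Step 1: advance 6 -> fork_pos = 0 + 6 = 6.
Step 2: advance 4 -> fork_pos = 6 + 4 = 10.
Step 3: advance 4 -> fork_pos = 10 + 4 = 14.
Step 4: advance 1 -> fork_pos = 14 + 1 = 15.
Step 5: advance 5 -> fork_pos = 15 + 5 = 20.
Unwound prefix: template[0:20] = CTCGATACTAATTTGCTAAC
Complement it base by base (A<->T, C<->G), keeping left-to-right order:
  [0:5] CTCGA -> GAGCT
  [5:10] TACTA -> ATGAT
  [10:15] ATTTG -> TAAAC
  [15:20] CTAAC -> GATTG
Concatenate: GAGCTATGATTAAACGATTG (length 20; written aligned with the template, i.e. 3'->5').

Answer: GAGCTATGATTAAACGATTG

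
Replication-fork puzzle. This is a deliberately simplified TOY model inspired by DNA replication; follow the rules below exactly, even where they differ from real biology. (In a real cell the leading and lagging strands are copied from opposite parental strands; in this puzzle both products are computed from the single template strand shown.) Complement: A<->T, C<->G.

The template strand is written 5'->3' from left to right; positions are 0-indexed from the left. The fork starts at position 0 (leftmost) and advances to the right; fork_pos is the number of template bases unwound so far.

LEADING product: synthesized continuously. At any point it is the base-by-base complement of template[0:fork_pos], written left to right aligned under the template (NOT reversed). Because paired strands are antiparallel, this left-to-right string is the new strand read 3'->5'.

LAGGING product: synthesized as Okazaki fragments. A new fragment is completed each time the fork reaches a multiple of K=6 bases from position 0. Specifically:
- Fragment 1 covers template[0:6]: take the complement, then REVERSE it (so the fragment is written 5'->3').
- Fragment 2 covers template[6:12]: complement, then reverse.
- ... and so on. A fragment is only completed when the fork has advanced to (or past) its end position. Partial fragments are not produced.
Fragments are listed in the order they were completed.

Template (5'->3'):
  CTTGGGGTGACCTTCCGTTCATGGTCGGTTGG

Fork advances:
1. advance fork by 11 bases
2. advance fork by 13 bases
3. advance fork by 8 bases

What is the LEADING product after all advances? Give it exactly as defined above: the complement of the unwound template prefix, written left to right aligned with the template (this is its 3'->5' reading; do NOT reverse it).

Step 1: advance 11 -> fork_pos = 0 + 11 = 11.
Step 2: advance 13 -> fork_pos = 11 + 13 = 24.
Step 3: advance 8 -> fork_pos = 24 + 8 = 32.
Unwound prefix: template[0:32] = CTTGGGGTGACCTTCCGTTCATGGTCGGTTGG
Complement it base by base (A<->T, C<->G), keeping left-to-right order:
  [0:5] CTTGG -> GAACC
  [5:10] GGTGA -> CCACT
  [10:15] CCTTC -> GGAAG
  [15:20] CGTTC -> GCAAG
  [20:25] ATGGT -> TACCA
  [25:30] CGGTT -> GCCAA
  [30:32] GG -> CC
Concatenate: GAACCCCACTGGAAGGCAAGTACCAGCCAACC (length 32; written aligned with the template, i.e. 3'->5').

Answer: GAACCCCACTGGAAGGCAAGTACCAGCCAACC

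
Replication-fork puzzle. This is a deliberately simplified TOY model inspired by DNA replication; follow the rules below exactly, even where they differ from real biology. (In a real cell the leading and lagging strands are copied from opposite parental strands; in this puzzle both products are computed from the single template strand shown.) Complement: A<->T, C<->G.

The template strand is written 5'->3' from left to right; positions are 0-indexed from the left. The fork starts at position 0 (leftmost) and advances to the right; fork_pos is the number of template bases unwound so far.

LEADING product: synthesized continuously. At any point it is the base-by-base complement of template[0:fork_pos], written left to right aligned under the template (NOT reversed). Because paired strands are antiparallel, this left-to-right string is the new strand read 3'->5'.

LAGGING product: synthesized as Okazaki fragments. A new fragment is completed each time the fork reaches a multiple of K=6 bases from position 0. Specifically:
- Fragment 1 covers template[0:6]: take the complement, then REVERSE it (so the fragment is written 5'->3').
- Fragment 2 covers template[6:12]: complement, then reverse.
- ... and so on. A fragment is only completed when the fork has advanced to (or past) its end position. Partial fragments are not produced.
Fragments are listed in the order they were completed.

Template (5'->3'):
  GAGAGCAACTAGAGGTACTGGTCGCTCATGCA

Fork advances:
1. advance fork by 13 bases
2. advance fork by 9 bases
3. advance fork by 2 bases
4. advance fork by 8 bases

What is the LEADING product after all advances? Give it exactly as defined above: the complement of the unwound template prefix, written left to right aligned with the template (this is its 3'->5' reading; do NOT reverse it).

Step 1: advance 13 -> fork_pos = 0 + 13 = 13.
Step 2: advance 9 -> fork_pos = 13 + 9 = 22.
Step 3: advance 2 -> fork_pos = 22 + 2 = 24.
Step 4: advance 8 -> fork_pos = 24 + 8 = 32.
Unwound prefix: template[0:32] = GAGAGCAACTAGAGGTACTGGTCGCTCATGCA
Complement it base by base (A<->T, C<->G), keeping left-to-right order:
  [0:5] GAGAG -> CTCTC
  [5:10] CAACT -> GTTGA
  [10:15] AGAGG -> TCTCC
  [15:20] TACTG -> ATGAC
  [20:25] GTCGC -> CAGCG
  [25:30] TCATG -> AGTAC
  [30:32] CA -> GT
Concatenate: CTCTCGTTGATCTCCATGACCAGCGAGTACGT (length 32; written aligned with the template, i.e. 3'->5').

Answer: CTCTCGTTGATCTCCATGACCAGCGAGTACGT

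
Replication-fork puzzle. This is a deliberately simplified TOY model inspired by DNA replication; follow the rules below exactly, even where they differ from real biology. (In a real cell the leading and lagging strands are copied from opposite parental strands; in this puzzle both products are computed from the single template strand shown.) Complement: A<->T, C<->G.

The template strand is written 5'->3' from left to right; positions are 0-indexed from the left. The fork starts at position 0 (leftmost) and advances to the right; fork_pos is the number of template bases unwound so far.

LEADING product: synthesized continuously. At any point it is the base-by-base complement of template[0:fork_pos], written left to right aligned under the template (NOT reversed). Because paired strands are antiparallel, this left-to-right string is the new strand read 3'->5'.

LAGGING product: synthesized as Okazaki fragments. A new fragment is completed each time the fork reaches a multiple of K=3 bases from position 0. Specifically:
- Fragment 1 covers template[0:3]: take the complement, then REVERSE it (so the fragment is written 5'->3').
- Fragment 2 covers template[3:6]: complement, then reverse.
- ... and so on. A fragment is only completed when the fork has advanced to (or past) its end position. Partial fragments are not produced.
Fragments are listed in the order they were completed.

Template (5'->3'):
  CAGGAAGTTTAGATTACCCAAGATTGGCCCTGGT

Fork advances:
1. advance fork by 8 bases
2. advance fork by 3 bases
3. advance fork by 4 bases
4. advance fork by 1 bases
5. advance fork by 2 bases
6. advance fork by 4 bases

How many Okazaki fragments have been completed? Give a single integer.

Step 1: advance 8 -> fork_pos = 0 + 8 = 8. Reached multiple(s) of 3: 3, 6 -> fragments 1-2 completed (2 total).
Step 2: advance 3 -> fork_pos = 8 + 3 = 11. Reached multiple(s) of 3: 9 -> fragment 3 completed (3 total).
Step 3: advance 4 -> fork_pos = 11 + 4 = 15. Reached multiple(s) of 3: 12, 15 -> fragments 4-5 completed (5 total).
Step 4: advance 1 -> fork_pos = 15 + 1 = 16. Next multiple of 3 is 18 (not reached); still 5 fragment(s).
Step 5: advance 2 -> fork_pos = 16 + 2 = 18. Reached multiple(s) of 3: 18 -> fragment 6 completed (6 total).
Step 6: advance 4 -> fork_pos = 18 + 4 = 22. Reached multiple(s) of 3: 21 -> fragment 7 completed (7 total).
Check: final fork_pos = 22; the multiples of 3 that are <= 22 are 3..21 -> 22 // 3 = 7 completed fragment(s).

Answer: 7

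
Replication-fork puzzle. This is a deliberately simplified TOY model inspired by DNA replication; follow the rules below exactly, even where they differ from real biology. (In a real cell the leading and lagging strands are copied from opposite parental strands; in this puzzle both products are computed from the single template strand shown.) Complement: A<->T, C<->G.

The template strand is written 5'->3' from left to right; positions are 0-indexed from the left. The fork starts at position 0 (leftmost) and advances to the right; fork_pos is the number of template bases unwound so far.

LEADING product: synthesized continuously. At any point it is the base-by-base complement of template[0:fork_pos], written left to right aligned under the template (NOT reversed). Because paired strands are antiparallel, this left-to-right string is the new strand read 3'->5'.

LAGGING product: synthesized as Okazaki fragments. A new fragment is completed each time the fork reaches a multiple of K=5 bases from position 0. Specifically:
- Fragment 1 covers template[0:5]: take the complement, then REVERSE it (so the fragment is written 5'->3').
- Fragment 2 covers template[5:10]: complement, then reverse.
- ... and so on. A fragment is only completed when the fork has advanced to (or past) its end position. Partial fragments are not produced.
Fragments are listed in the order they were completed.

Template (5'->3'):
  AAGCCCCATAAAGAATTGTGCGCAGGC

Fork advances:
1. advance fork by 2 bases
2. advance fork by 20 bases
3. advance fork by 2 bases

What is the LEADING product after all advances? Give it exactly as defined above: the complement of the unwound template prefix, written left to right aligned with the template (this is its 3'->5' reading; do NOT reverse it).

Step 1: advance 2 -> fork_pos = 0 + 2 = 2.
Step 2: advance 20 -> fork_pos = 2 + 20 = 22.
Step 3: advance 2 -> fork_pos = 22 + 2 = 24.
Unwound prefix: template[0:24] = AAGCCCCATAAAGAATTGTGCGCA
Complement it base by base (A<->T, C<->G), keeping left-to-right order:
  [0:5] AAGCC -> TTCGG
  [5:10] CCATA -> GGTAT
  [10:15] AAGAA -> TTCTT
  [15:20] TTGTG -> AACAC
  [20:24] CGCA -> GCGT
Concatenate: TTCGGGGTATTTCTTAACACGCGT (length 24; written aligned with the template, i.e. 3'->5').

Answer: TTCGGGGTATTTCTTAACACGCGT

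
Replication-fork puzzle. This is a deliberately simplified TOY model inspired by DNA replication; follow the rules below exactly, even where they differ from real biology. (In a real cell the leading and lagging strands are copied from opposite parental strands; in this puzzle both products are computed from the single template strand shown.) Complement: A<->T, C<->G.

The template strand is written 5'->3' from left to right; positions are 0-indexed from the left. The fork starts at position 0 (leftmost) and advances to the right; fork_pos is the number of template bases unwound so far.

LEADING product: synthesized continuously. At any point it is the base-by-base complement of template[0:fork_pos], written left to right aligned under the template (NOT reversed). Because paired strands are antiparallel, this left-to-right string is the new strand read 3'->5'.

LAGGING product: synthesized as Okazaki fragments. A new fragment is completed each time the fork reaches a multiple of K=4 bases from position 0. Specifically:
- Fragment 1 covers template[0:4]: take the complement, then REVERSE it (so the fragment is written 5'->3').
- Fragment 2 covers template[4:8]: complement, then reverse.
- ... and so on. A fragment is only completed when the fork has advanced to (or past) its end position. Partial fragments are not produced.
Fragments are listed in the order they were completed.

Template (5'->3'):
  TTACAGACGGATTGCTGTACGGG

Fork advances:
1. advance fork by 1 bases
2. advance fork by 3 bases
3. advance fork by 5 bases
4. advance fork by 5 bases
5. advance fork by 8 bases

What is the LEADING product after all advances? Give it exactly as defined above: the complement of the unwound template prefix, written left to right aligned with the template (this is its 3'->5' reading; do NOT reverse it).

Answer: AATGTCTGCCTAACGACATGCC

Derivation:
Step 1: advance 1 -> fork_pos = 0 + 1 = 1.
Step 2: advance 3 -> fork_pos = 1 + 3 = 4.
Step 3: advance 5 -> fork_pos = 4 + 5 = 9.
Step 4: advance 5 -> fork_pos = 9 + 5 = 14.
Step 5: advance 8 -> fork_pos = 14 + 8 = 22.
Unwound prefix: template[0:22] = TTACAGACGGATTGCTGTACGG
Complement it base by base (A<->T, C<->G), keeping left-to-right order:
  [0:5] TTACA -> AATGT
  [5:10] GACGG -> CTGCC
  [10:15] ATTGC -> TAACG
  [15:20] TGTAC -> ACATG
  [20:22] GG -> CC
Concatenate: AATGTCTGCCTAACGACATGCC (length 22; written aligned with the template, i.e. 3'->5').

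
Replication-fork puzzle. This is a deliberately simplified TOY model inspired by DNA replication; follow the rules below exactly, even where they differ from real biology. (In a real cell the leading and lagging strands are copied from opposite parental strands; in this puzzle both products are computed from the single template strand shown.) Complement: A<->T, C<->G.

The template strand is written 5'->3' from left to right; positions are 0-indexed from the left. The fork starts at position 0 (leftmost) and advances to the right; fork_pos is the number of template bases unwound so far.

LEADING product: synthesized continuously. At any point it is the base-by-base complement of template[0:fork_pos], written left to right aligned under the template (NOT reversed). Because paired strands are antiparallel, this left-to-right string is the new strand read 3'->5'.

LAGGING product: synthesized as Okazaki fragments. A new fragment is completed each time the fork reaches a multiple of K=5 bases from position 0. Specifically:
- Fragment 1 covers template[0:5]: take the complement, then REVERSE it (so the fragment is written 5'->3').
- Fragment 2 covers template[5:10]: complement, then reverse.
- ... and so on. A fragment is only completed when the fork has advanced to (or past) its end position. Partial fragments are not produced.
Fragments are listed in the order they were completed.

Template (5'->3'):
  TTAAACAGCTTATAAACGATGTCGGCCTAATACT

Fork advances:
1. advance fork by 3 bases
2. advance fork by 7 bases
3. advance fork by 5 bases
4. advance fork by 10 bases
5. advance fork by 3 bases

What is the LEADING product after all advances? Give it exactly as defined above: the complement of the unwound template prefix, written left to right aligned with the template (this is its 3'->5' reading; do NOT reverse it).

Step 1: advance 3 -> fork_pos = 0 + 3 = 3.
Step 2: advance 7 -> fork_pos = 3 + 7 = 10.
Step 3: advance 5 -> fork_pos = 10 + 5 = 15.
Step 4: advance 10 -> fork_pos = 15 + 10 = 25.
Step 5: advance 3 -> fork_pos = 25 + 3 = 28.
Unwound prefix: template[0:28] = TTAAACAGCTTATAAACGATGTCGGCCT
Complement it base by base (A<->T, C<->G), keeping left-to-right order:
  [0:5] TTAAA -> AATTT
  [5:10] CAGCT -> GTCGA
  [10:15] TATAA -> ATATT
  [15:20] ACGAT -> TGCTA
  [20:25] GTCGG -> CAGCC
  [25:28] CCT -> GGA
Concatenate: AATTTGTCGAATATTTGCTACAGCCGGA (length 28; written aligned with the template, i.e. 3'->5').

Answer: AATTTGTCGAATATTTGCTACAGCCGGA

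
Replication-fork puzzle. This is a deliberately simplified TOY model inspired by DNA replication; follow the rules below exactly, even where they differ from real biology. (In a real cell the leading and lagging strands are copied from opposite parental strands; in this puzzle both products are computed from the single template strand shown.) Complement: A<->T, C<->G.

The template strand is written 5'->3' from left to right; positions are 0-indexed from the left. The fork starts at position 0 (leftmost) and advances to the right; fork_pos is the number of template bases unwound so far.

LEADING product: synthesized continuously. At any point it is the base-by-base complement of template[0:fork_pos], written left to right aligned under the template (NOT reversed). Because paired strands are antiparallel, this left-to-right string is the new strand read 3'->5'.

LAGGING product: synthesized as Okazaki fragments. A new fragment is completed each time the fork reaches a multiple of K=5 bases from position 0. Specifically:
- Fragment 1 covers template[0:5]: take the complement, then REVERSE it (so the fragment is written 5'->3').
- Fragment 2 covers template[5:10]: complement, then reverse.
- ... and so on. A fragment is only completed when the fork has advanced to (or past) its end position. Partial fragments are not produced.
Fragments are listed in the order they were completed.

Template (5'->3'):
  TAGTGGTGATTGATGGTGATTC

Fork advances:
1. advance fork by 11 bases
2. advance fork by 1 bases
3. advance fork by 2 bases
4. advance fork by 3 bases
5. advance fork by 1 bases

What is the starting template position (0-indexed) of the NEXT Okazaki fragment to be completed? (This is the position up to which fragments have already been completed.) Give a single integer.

Step 1: advance 11 -> fork_pos = 0 + 11 = 11. Reached multiple(s) of 5: 5, 10 -> fragments 1-2 completed (2 total).
Step 2: advance 1 -> fork_pos = 11 + 1 = 12. Next multiple of 5 is 15 (not reached); still 2 fragment(s).
Step 3: advance 2 -> fork_pos = 12 + 2 = 14. Next multiple of 5 is 15 (not reached); still 2 fragment(s).
Step 4: advance 3 -> fork_pos = 14 + 3 = 17. Reached multiple(s) of 5: 15 -> fragment 3 completed (3 total).
Step 5: advance 1 -> fork_pos = 17 + 1 = 18. Next multiple of 5 is 20 (not reached); still 3 fragment(s).
3 fragment(s) completed, covering template[0:15] (3 x 5 = 15). The next fragment, fragment 4, covers template[15:20], so it starts at position 15.

Answer: 15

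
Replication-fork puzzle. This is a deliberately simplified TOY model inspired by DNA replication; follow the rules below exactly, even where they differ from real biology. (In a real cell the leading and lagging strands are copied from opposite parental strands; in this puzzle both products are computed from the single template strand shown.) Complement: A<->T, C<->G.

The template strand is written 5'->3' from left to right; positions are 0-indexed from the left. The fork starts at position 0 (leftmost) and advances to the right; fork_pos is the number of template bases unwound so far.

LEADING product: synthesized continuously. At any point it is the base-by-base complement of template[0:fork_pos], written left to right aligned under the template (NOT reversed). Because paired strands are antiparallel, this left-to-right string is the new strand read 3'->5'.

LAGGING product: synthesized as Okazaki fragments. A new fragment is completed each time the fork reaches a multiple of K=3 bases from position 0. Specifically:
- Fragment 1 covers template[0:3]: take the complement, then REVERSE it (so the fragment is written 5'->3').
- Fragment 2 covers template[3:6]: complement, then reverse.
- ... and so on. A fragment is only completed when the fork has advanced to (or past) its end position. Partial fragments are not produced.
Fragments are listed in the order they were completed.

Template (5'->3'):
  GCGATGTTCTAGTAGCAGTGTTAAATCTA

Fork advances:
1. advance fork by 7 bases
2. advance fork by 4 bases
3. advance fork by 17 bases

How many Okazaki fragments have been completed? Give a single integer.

Step 1: advance 7 -> fork_pos = 0 + 7 = 7. Reached multiple(s) of 3: 3, 6 -> fragments 1-2 completed (2 total).
Step 2: advance 4 -> fork_pos = 7 + 4 = 11. Reached multiple(s) of 3: 9 -> fragment 3 completed (3 total).
Step 3: advance 17 -> fork_pos = 11 + 17 = 28. Reached multiple(s) of 3: 12, 15, 18, 21, 24, 27 -> fragments 4-9 completed (9 total).
Check: final fork_pos = 28; the multiples of 3 that are <= 28 are 3..27 -> 28 // 3 = 9 completed fragment(s).

Answer: 9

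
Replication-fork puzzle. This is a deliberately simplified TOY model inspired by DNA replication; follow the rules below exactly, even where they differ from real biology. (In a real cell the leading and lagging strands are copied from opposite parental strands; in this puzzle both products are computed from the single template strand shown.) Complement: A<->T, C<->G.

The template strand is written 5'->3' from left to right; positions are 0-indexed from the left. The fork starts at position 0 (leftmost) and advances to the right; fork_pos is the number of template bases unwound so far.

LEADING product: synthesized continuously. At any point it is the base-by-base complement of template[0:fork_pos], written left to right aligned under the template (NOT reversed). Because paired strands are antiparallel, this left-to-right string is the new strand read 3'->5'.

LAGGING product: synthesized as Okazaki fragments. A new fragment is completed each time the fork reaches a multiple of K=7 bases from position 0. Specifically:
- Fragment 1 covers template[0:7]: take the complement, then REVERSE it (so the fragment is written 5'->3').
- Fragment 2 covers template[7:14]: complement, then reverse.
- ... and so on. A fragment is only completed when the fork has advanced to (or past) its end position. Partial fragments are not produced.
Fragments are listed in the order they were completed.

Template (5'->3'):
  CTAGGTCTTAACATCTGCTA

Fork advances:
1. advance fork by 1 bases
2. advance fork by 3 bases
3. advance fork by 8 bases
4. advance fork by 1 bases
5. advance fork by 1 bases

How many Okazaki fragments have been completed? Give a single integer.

Step 1: advance 1 -> fork_pos = 0 + 1 = 1. Next multiple of 7 is 7 (not reached); still 0 fragment(s).
Step 2: advance 3 -> fork_pos = 1 + 3 = 4. Next multiple of 7 is 7 (not reached); still 0 fragment(s).
Step 3: advance 8 -> fork_pos = 4 + 8 = 12. Reached multiple(s) of 7: 7 -> fragment 1 completed (1 total).
Step 4: advance 1 -> fork_pos = 12 + 1 = 13. Next multiple of 7 is 14 (not reached); still 1 fragment(s).
Step 5: advance 1 -> fork_pos = 13 + 1 = 14. Reached multiple(s) of 7: 14 -> fragment 2 completed (2 total).
Check: final fork_pos = 14; the multiples of 7 that are <= 14 are 7..14 -> 14 // 7 = 2 completed fragment(s).

Answer: 2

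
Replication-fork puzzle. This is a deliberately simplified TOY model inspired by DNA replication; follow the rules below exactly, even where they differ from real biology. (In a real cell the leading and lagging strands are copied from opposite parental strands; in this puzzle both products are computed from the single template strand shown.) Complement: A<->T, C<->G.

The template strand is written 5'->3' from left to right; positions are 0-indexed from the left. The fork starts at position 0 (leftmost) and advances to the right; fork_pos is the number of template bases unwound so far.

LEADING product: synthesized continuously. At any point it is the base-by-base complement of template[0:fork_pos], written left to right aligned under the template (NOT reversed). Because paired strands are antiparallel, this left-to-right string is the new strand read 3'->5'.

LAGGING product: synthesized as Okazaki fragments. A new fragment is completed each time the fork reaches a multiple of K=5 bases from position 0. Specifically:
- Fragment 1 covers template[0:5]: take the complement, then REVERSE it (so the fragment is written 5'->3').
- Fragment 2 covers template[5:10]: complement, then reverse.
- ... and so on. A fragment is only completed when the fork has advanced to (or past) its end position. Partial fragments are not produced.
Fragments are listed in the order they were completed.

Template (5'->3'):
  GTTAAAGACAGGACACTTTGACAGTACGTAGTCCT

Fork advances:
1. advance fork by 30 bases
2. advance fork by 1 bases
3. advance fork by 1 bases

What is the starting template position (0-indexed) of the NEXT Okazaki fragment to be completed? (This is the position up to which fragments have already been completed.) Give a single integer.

Step 1: advance 30 -> fork_pos = 0 + 30 = 30. Reached multiple(s) of 5: 5, 10, 15, 20, 25, 30 -> fragments 1-6 completed (6 total).
Step 2: advance 1 -> fork_pos = 30 + 1 = 31. Next multiple of 5 is 35 (not reached); still 6 fragment(s).
Step 3: advance 1 -> fork_pos = 31 + 1 = 32. Next multiple of 5 is 35 (not reached); still 6 fragment(s).
6 fragment(s) completed, covering template[0:30] (6 x 5 = 30). The next fragment, fragment 7, covers template[30:35], so it starts at position 30.

Answer: 30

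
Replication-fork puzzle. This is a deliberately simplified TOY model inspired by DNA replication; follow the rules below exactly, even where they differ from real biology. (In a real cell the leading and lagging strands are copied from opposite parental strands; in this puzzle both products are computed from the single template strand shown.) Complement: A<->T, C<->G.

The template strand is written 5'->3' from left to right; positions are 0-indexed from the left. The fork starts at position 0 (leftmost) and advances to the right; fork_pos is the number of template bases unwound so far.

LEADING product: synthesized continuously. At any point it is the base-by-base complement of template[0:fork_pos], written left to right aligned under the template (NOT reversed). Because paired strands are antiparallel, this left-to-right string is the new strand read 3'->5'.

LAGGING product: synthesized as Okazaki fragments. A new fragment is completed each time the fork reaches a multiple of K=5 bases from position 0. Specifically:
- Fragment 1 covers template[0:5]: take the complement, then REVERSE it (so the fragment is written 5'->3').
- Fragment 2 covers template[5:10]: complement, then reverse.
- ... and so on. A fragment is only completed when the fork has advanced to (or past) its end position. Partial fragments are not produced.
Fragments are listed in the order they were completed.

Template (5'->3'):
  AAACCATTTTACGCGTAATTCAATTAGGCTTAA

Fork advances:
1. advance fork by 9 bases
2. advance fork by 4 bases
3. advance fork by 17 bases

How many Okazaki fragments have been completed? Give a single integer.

Answer: 6

Derivation:
Step 1: advance 9 -> fork_pos = 0 + 9 = 9. Reached multiple(s) of 5: 5 -> fragment 1 completed (1 total).
Step 2: advance 4 -> fork_pos = 9 + 4 = 13. Reached multiple(s) of 5: 10 -> fragment 2 completed (2 total).
Step 3: advance 17 -> fork_pos = 13 + 17 = 30. Reached multiple(s) of 5: 15, 20, 25, 30 -> fragments 3-6 completed (6 total).
Check: final fork_pos = 30; the multiples of 5 that are <= 30 are 5..30 -> 30 // 5 = 6 completed fragment(s).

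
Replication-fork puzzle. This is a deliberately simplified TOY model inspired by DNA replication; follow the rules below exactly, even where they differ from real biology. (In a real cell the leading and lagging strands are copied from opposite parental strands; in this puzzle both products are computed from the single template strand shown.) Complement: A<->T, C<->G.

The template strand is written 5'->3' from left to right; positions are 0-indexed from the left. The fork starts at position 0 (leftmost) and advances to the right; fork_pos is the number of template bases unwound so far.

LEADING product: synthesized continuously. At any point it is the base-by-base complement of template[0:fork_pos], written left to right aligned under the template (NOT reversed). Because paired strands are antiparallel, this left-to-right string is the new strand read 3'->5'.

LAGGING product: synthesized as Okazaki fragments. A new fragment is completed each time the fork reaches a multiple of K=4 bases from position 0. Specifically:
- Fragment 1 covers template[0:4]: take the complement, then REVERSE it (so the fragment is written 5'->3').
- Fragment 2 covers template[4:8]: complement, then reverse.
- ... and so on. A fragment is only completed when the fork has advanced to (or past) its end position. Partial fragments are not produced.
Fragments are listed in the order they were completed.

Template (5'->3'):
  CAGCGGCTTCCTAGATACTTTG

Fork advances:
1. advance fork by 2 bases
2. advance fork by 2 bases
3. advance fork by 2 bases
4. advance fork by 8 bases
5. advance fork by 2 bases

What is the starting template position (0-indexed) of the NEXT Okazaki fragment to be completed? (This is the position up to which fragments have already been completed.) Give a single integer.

Step 1: advance 2 -> fork_pos = 0 + 2 = 2. Next multiple of 4 is 4 (not reached); still 0 fragment(s).
Step 2: advance 2 -> fork_pos = 2 + 2 = 4. Reached multiple(s) of 4: 4 -> fragment 1 completed (1 total).
Step 3: advance 2 -> fork_pos = 4 + 2 = 6. Next multiple of 4 is 8 (not reached); still 1 fragment(s).
Step 4: advance 8 -> fork_pos = 6 + 8 = 14. Reached multiple(s) of 4: 8, 12 -> fragments 2-3 completed (3 total).
Step 5: advance 2 -> fork_pos = 14 + 2 = 16. Reached multiple(s) of 4: 16 -> fragment 4 completed (4 total).
4 fragment(s) completed, covering template[0:16] (4 x 4 = 16). The next fragment, fragment 5, covers template[16:20], so it starts at position 16.

Answer: 16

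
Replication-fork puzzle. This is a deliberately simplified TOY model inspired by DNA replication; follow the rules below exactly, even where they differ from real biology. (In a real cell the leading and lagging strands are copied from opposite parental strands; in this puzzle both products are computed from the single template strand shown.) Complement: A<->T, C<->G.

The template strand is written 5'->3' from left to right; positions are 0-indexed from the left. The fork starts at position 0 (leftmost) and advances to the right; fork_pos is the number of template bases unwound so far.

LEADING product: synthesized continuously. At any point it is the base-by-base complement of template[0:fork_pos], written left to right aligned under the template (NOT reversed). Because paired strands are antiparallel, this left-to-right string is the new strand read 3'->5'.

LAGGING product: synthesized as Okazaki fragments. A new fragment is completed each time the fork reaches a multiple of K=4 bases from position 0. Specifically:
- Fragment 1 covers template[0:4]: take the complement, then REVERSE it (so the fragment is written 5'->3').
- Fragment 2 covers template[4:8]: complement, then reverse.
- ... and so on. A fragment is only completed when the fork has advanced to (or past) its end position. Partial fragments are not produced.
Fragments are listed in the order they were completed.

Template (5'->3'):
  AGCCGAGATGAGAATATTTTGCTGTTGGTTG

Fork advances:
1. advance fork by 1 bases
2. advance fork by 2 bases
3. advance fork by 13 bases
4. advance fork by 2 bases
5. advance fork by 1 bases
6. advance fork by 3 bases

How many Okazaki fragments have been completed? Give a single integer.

Answer: 5

Derivation:
Step 1: advance 1 -> fork_pos = 0 + 1 = 1. Next multiple of 4 is 4 (not reached); still 0 fragment(s).
Step 2: advance 2 -> fork_pos = 1 + 2 = 3. Next multiple of 4 is 4 (not reached); still 0 fragment(s).
Step 3: advance 13 -> fork_pos = 3 + 13 = 16. Reached multiple(s) of 4: 4, 8, 12, 16 -> fragments 1-4 completed (4 total).
Step 4: advance 2 -> fork_pos = 16 + 2 = 18. Next multiple of 4 is 20 (not reached); still 4 fragment(s).
Step 5: advance 1 -> fork_pos = 18 + 1 = 19. Next multiple of 4 is 20 (not reached); still 4 fragment(s).
Step 6: advance 3 -> fork_pos = 19 + 3 = 22. Reached multiple(s) of 4: 20 -> fragment 5 completed (5 total).
Check: final fork_pos = 22; the multiples of 4 that are <= 22 are 4..20 -> 22 // 4 = 5 completed fragment(s).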